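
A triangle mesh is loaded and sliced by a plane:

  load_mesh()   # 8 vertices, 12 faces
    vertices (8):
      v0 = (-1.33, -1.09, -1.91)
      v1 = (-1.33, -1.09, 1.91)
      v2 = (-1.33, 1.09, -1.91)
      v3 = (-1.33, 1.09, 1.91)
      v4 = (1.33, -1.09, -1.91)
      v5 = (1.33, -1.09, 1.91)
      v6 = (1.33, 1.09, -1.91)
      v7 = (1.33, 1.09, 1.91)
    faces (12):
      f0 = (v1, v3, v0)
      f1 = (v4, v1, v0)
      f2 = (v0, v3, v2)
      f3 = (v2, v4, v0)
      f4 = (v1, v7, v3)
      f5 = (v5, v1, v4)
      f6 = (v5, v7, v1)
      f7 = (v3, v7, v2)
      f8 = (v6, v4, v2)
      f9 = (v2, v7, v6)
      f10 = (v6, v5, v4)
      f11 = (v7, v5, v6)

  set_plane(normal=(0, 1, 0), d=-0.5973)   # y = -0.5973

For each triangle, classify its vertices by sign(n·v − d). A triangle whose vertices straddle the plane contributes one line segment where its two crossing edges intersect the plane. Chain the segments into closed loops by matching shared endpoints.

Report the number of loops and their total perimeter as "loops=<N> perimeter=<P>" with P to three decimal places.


Straddling triangles (8 of 12):
  (v1,v3,v0) [-+-] → (-1.33, -0.5973, 1.91)–(-1.33, -0.5973, -1.04664)  len=2.9566
  (v0,v3,v2) [-++] → (-1.33, -0.5973, -1.04664)–(-1.33, -0.5973, -1.91)  len=0.8634
  (v2,v4,v0) [+--] → (0.728816, -0.5973, -1.91)–(-1.33, -0.5973, -1.91)  len=2.0588
  (v1,v7,v3) [-++] → (-0.728816, -0.5973, 1.91)–(-1.33, -0.5973, 1.91)  len=0.6012
  (v5,v7,v1) [-+-] → (1.33, -0.5973, 1.91)–(-0.728816, -0.5973, 1.91)  len=2.0588
  (v6,v4,v2) [+-+] → (1.33, -0.5973, -1.91)–(0.728816, -0.5973, -1.91)  len=0.6012
  (v6,v5,v4) [+--] → (1.33, -0.5973, 1.04664)–(1.33, -0.5973, -1.91)  len=2.9566
  (v7,v5,v6) [+-+] → (1.33, -0.5973, 1.91)–(1.33, -0.5973, 1.04664)  len=0.8634

Chained into 1 loop(s):
  loop 1: 8 segments, perimeter = 12.9600
Total perimeter = 12.960

loops=1 perimeter=12.960


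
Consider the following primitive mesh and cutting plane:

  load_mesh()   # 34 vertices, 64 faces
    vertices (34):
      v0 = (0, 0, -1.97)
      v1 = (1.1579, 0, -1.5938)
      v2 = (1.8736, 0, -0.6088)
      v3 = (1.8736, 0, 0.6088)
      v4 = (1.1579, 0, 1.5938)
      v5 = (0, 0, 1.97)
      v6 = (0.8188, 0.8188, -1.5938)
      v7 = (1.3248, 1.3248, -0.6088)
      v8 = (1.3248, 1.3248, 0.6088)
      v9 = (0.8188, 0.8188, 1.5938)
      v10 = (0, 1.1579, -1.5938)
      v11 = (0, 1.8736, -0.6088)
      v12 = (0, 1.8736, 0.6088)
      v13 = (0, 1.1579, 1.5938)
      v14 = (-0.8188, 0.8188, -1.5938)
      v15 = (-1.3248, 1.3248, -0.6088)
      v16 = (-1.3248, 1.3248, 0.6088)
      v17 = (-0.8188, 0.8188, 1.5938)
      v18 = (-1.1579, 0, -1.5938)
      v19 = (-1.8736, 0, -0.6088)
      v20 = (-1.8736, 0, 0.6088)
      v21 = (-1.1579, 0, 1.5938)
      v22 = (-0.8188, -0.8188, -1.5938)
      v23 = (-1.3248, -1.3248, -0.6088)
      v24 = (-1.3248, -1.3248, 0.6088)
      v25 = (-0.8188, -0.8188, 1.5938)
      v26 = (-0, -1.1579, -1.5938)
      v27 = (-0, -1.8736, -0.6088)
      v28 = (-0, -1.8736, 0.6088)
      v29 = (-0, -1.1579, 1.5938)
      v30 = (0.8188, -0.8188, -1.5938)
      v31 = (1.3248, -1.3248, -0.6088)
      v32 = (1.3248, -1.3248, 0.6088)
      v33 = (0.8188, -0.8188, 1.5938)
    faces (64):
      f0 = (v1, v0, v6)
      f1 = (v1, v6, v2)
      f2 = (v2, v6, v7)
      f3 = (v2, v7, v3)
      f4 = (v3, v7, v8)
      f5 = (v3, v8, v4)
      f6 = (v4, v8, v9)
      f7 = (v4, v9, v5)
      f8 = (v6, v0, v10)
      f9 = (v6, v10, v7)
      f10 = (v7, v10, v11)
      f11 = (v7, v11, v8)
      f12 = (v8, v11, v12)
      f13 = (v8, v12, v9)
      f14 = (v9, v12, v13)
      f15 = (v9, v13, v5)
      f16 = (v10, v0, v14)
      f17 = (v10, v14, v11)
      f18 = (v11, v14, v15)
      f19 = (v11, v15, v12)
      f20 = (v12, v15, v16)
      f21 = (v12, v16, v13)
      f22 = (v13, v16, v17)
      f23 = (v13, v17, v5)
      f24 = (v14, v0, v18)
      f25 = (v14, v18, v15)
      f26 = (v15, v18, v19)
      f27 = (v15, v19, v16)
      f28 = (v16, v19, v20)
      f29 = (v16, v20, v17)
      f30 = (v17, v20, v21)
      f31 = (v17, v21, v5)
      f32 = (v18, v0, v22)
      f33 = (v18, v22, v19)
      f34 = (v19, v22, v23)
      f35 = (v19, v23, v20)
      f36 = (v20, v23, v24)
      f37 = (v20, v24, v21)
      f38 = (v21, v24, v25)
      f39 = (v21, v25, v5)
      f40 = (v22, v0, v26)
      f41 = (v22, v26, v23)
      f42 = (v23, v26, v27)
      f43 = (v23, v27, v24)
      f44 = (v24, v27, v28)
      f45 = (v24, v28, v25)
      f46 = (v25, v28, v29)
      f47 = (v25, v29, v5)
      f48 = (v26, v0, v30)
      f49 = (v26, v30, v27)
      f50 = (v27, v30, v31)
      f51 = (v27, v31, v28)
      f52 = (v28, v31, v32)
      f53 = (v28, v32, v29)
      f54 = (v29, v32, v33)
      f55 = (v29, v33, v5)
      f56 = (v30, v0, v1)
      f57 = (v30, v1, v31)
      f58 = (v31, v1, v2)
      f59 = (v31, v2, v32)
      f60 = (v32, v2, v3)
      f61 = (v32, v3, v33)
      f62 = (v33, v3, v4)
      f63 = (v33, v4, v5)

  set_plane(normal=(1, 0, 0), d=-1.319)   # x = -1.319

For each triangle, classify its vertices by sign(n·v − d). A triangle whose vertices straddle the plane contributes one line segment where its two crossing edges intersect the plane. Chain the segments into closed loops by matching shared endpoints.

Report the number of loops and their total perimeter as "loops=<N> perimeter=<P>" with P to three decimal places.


Straddling triangles (18 of 64):
  (v11,v14,v15) [++-] → (-1.319, 1.319, -0.620091)–(-1.319, 1.3272, -0.6088)  len=0.0140
  (v11,v15,v12) [+-+] → (-1.319, 1.3272, -0.6088)–(-1.319, 1.3272, -0.603469)  len=0.0053
  (v12,v15,v16) [+--] → (-1.319, 1.3272, -0.603469)–(-1.319, 1.3272, 0.6088)  len=1.2123
  (v12,v16,v13) [+-+] → (-1.319, 1.3272, 0.6088)–(-1.319, 1.32407, 0.613112)  len=0.0053
  (v13,v16,v17) [+-+] → (-1.319, 1.32407, 0.613112)–(-1.319, 1.319, 0.620091)  len=0.0086
  (v14,v18,v15) [++-] → (-1.319, 1.27876, -0.64303)–(-1.319, 1.319, -0.620091)  len=0.0463
  (v15,v18,v19) [-+-] → (-1.319, 1.27876, -0.64303)–(-1.319, 0, -1.37208)  len=1.4720
  (v16,v20,v17) [--+] → (-1.319, 0.430514, 1.1267)–(-1.319, 1.319, 0.620091)  len=1.0228
  (v17,v20,v21) [+-+] → (-1.319, 0.430514, 1.1267)–(-1.319, 0, 1.37208)  len=0.4955
  (v18,v22,v19) [++-] → (-1.319, -0.430514, -1.1267)–(-1.319, 0, -1.37208)  len=0.4955
  (v19,v22,v23) [-+-] → (-1.319, -0.430514, -1.1267)–(-1.319, -1.319, -0.620091)  len=1.0228
  (v20,v24,v21) [--+] → (-1.319, -1.27876, 0.64303)–(-1.319, 0, 1.37208)  len=1.4720
  (v21,v24,v25) [+-+] → (-1.319, -1.27876, 0.64303)–(-1.319, -1.319, 0.620091)  len=0.0463
  (v22,v26,v23) [++-] → (-1.319, -1.32407, -0.613112)–(-1.319, -1.319, -0.620091)  len=0.0086
  (v23,v26,v27) [-++] → (-1.319, -1.32407, -0.613112)–(-1.319, -1.3272, -0.6088)  len=0.0053
  (v23,v27,v24) [-+-] → (-1.319, -1.3272, -0.6088)–(-1.319, -1.3272, 0.603469)  len=1.2123
  (v24,v27,v28) [-++] → (-1.319, -1.3272, 0.603469)–(-1.319, -1.3272, 0.6088)  len=0.0053
  (v24,v28,v25) [-++] → (-1.319, -1.3272, 0.6088)–(-1.319, -1.319, 0.620091)  len=0.0140

Chained into 1 loop(s):
  loop 1: 18 segments, perimeter = 8.5642
Total perimeter = 8.564

loops=1 perimeter=8.564


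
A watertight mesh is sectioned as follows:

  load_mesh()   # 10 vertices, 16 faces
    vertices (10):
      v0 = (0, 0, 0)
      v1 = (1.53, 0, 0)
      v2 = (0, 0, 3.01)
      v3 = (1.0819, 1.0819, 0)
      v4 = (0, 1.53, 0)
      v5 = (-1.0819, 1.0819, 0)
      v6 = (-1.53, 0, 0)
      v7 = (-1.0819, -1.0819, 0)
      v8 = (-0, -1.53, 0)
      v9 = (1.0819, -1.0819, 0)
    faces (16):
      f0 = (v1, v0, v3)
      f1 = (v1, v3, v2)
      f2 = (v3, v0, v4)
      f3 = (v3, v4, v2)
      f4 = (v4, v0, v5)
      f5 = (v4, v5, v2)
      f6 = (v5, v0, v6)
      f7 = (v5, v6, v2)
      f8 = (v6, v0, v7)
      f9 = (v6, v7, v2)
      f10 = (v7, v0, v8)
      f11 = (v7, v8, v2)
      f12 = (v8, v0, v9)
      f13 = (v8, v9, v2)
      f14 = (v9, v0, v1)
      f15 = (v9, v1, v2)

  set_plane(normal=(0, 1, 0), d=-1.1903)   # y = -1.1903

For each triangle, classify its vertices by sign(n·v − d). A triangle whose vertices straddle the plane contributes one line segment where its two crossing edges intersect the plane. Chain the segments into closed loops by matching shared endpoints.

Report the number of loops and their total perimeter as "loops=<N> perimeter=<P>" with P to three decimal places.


Straddling triangles (4 of 16):
  (v7,v0,v8) [++-] → (0, -1.1903, 0)–(-0.820177, -1.1903, 0)  len=0.8202
  (v7,v8,v2) [+-+] → (-0.820177, -1.1903, 0)–(0, -1.1903, 0.668299)  len=1.0580
  (v8,v0,v9) [-++] → (0, -1.1903, 0)–(0.820177, -1.1903, 0)  len=0.8202
  (v8,v9,v2) [-++] → (0.820177, -1.1903, 0)–(0, -1.1903, 0.668299)  len=1.0580

Chained into 1 loop(s):
  loop 1: 4 segments, perimeter = 3.7563
Total perimeter = 3.756

loops=1 perimeter=3.756


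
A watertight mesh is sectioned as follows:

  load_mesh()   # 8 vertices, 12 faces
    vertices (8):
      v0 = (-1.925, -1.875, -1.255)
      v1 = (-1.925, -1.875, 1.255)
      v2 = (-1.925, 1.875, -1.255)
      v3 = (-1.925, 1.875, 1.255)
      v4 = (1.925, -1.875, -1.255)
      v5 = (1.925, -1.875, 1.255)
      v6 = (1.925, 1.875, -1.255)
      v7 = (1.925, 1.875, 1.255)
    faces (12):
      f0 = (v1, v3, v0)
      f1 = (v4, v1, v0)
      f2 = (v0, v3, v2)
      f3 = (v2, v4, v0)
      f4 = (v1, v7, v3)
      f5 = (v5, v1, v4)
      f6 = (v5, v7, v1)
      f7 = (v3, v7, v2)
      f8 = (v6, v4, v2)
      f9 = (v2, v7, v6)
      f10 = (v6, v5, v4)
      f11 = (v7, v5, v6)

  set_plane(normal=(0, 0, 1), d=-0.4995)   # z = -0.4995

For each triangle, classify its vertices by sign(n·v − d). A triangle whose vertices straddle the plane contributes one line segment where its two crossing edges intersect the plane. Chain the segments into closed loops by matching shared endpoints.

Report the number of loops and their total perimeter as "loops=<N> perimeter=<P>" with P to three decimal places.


loops=1 perimeter=15.200

Straddling triangles (8 of 12):
  (v1,v3,v0) [++-] → (-1.925, -0.746265, -0.4995)–(-1.925, -1.875, -0.4995)  len=1.1287
  (v4,v1,v0) [-+-] → (0.766165, -1.875, -0.4995)–(-1.925, -1.875, -0.4995)  len=2.6912
  (v0,v3,v2) [-+-] → (-1.925, -0.746265, -0.4995)–(-1.925, 1.875, -0.4995)  len=2.6213
  (v5,v1,v4) [++-] → (0.766165, -1.875, -0.4995)–(1.925, -1.875, -0.4995)  len=1.1588
  (v3,v7,v2) [++-] → (-0.766165, 1.875, -0.4995)–(-1.925, 1.875, -0.4995)  len=1.1588
  (v2,v7,v6) [-+-] → (-0.766165, 1.875, -0.4995)–(1.925, 1.875, -0.4995)  len=2.6912
  (v6,v5,v4) [-+-] → (1.925, 0.746265, -0.4995)–(1.925, -1.875, -0.4995)  len=2.6213
  (v7,v5,v6) [++-] → (1.925, 0.746265, -0.4995)–(1.925, 1.875, -0.4995)  len=1.1287

Chained into 1 loop(s):
  loop 1: 8 segments, perimeter = 15.2000
Total perimeter = 15.200


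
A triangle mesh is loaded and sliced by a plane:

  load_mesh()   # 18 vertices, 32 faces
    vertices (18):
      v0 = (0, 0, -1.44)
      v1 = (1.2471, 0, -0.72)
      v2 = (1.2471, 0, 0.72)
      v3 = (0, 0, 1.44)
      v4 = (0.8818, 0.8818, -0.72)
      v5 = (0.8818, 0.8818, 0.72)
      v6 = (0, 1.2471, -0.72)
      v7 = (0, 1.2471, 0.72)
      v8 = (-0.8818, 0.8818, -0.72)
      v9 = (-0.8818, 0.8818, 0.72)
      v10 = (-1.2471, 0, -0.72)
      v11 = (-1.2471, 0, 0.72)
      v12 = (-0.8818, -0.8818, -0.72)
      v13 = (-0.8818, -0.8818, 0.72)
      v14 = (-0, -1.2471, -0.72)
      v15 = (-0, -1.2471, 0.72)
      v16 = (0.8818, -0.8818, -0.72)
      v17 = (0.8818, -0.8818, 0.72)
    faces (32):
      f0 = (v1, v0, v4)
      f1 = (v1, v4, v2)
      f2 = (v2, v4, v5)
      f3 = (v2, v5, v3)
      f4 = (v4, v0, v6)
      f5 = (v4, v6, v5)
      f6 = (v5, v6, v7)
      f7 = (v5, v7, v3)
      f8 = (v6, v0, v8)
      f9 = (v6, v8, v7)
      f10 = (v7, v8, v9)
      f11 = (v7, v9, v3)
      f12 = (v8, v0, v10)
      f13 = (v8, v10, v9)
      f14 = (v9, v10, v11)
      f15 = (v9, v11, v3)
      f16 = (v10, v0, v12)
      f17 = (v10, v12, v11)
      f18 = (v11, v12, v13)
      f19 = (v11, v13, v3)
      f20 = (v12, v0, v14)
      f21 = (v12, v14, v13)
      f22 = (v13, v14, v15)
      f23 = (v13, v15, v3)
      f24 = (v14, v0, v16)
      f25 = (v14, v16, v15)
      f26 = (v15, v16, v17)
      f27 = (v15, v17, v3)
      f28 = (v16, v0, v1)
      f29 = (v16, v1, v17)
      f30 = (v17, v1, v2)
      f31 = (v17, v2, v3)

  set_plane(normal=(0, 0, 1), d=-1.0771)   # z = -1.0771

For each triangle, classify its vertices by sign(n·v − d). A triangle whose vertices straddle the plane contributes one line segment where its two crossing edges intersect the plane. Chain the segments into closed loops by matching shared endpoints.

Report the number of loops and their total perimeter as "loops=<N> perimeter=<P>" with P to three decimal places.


loops=1 perimeter=3.849

Straddling triangles (8 of 32):
  (v1,v0,v4) [+-+] → (0.628573, 0, -1.0771)–(0.444452, 0.444452, -1.0771)  len=0.4811
  (v4,v0,v6) [+-+] → (0.444452, 0.444452, -1.0771)–(0, 0.628573, -1.0771)  len=0.4811
  (v6,v0,v8) [+-+] → (0, 0.628573, -1.0771)–(-0.444452, 0.444452, -1.0771)  len=0.4811
  (v8,v0,v10) [+-+] → (-0.444452, 0.444452, -1.0771)–(-0.628573, 0, -1.0771)  len=0.4811
  (v10,v0,v12) [+-+] → (-0.628573, 0, -1.0771)–(-0.444452, -0.444452, -1.0771)  len=0.4811
  (v12,v0,v14) [+-+] → (-0.444452, -0.444452, -1.0771)–(0, -0.628573, -1.0771)  len=0.4811
  (v14,v0,v16) [+-+] → (0, -0.628573, -1.0771)–(0.444452, -0.444452, -1.0771)  len=0.4811
  (v16,v0,v1) [+-+] → (0.444452, -0.444452, -1.0771)–(0.628573, 0, -1.0771)  len=0.4811

Chained into 1 loop(s):
  loop 1: 8 segments, perimeter = 3.8486
Total perimeter = 3.849


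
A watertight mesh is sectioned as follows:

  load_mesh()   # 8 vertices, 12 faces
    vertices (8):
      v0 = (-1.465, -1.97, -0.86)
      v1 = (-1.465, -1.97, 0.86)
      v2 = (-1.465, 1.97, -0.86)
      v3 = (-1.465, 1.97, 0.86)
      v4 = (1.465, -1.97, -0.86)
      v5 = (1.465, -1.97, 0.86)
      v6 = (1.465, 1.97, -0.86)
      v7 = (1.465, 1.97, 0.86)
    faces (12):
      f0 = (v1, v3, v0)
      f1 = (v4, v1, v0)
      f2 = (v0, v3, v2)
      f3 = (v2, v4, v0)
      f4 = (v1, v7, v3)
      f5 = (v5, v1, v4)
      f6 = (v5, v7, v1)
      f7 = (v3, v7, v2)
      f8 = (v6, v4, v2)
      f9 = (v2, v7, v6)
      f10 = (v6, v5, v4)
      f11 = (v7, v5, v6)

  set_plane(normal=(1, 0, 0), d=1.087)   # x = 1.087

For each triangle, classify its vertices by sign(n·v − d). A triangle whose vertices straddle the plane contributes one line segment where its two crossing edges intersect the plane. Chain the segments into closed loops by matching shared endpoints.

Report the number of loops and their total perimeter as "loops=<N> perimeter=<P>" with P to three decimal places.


loops=1 perimeter=11.320

Straddling triangles (8 of 12):
  (v4,v1,v0) [+--] → (1.087, -1.97, -0.638102)–(1.087, -1.97, -0.86)  len=0.2219
  (v2,v4,v0) [-+-] → (1.087, -1.4617, -0.86)–(1.087, -1.97, -0.86)  len=0.5083
  (v1,v7,v3) [-+-] → (1.087, 1.4617, 0.86)–(1.087, 1.97, 0.86)  len=0.5083
  (v5,v1,v4) [+-+] → (1.087, -1.97, 0.86)–(1.087, -1.97, -0.638102)  len=1.4981
  (v5,v7,v1) [++-] → (1.087, 1.4617, 0.86)–(1.087, -1.97, 0.86)  len=3.4317
  (v3,v7,v2) [-+-] → (1.087, 1.97, 0.86)–(1.087, 1.97, 0.638102)  len=0.2219
  (v6,v4,v2) [++-] → (1.087, -1.4617, -0.86)–(1.087, 1.97, -0.86)  len=3.4317
  (v2,v7,v6) [-++] → (1.087, 1.97, 0.638102)–(1.087, 1.97, -0.86)  len=1.4981

Chained into 1 loop(s):
  loop 1: 8 segments, perimeter = 11.3200
Total perimeter = 11.320


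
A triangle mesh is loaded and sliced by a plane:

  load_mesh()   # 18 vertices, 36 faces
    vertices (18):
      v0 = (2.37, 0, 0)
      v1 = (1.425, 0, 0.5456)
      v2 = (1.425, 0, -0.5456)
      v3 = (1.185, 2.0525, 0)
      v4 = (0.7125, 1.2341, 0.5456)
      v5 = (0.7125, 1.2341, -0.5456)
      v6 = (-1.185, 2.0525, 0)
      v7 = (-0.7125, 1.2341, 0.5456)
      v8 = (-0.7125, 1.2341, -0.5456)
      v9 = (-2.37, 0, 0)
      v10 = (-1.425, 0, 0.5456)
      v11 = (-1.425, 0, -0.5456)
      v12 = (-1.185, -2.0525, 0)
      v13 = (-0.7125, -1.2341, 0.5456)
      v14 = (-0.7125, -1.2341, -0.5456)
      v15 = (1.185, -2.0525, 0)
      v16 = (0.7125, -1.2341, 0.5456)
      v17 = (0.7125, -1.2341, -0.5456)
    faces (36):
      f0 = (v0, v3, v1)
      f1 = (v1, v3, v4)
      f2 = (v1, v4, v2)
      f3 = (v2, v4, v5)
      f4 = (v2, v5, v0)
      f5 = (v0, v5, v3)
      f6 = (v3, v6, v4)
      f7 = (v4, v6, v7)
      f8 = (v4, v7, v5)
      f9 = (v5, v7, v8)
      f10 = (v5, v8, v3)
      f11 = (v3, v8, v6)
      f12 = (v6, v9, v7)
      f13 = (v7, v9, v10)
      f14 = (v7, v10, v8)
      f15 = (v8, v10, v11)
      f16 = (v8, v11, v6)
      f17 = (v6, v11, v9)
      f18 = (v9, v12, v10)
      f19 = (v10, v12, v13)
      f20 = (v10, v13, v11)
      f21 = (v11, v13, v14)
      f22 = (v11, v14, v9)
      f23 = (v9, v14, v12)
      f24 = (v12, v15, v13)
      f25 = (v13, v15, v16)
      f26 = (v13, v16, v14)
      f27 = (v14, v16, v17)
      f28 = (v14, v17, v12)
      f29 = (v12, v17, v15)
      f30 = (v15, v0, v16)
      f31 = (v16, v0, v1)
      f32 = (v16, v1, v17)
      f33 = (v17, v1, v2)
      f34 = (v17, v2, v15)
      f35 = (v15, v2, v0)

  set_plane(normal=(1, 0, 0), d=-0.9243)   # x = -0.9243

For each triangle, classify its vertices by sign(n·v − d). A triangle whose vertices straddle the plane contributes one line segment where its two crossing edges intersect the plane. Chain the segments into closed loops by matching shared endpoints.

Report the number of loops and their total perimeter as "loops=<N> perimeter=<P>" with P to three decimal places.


Straddling triangles (16 of 36):
  (v3,v6,v4) [+-+] → (-0.9243, 2.0525, 0)–(-0.9243, 1.94006, 0.0749607)  len=0.1351
  (v4,v6,v7) [+-+] → (-0.9243, 1.94006, 0.0749607)–(-0.9243, 1.60095, 0.301033)  len=0.4076
  (v3,v8,v6) [++-] → (-0.9243, 1.60095, -0.301033)–(-0.9243, 2.0525, 0)  len=0.5427
  (v6,v9,v7) [--+] → (-0.9243, 1.0764, 0.475882)–(-0.9243, 1.60095, 0.301033)  len=0.5529
  (v7,v9,v10) [+--] → (-0.9243, 1.0764, 0.475882)–(-0.9243, 0.867248, 0.5456)  len=0.2205
  (v7,v10,v8) [+-+] → (-0.9243, 0.867248, 0.5456)–(-0.9243, 0.867248, -0.221226)  len=0.7668
  (v8,v10,v11) [+--] → (-0.9243, 0.867248, -0.221226)–(-0.9243, 0.867248, -0.5456)  len=0.3244
  (v8,v11,v6) [+--] → (-0.9243, 0.867248, -0.5456)–(-0.9243, 1.60095, -0.301033)  len=0.7734
  (v10,v12,v13) [--+] → (-0.9243, -1.60095, 0.301033)–(-0.9243, -0.867248, 0.5456)  len=0.7734
  (v10,v13,v11) [-+-] → (-0.9243, -0.867248, 0.5456)–(-0.9243, -0.867248, 0.221226)  len=0.3244
  (v11,v13,v14) [-++] → (-0.9243, -0.867248, 0.221226)–(-0.9243, -0.867248, -0.5456)  len=0.7668
  (v11,v14,v9) [-+-] → (-0.9243, -0.867248, -0.5456)–(-0.9243, -1.0764, -0.475882)  len=0.2205
  (v9,v14,v12) [-+-] → (-0.9243, -1.0764, -0.475882)–(-0.9243, -1.60095, -0.301033)  len=0.5529
  (v12,v15,v13) [-++] → (-0.9243, -2.0525, 0)–(-0.9243, -1.60095, 0.301033)  len=0.5427
  (v14,v17,v12) [++-] → (-0.9243, -1.94006, -0.0749607)–(-0.9243, -1.60095, -0.301033)  len=0.4076
  (v12,v17,v15) [-++] → (-0.9243, -1.94006, -0.0749607)–(-0.9243, -2.0525, 0)  len=0.1351

Chained into 2 loop(s):
  loop 1: 8 segments, perimeter = 3.7234
  loop 2: 8 segments, perimeter = 3.7234
Total perimeter = 7.447

loops=2 perimeter=7.447


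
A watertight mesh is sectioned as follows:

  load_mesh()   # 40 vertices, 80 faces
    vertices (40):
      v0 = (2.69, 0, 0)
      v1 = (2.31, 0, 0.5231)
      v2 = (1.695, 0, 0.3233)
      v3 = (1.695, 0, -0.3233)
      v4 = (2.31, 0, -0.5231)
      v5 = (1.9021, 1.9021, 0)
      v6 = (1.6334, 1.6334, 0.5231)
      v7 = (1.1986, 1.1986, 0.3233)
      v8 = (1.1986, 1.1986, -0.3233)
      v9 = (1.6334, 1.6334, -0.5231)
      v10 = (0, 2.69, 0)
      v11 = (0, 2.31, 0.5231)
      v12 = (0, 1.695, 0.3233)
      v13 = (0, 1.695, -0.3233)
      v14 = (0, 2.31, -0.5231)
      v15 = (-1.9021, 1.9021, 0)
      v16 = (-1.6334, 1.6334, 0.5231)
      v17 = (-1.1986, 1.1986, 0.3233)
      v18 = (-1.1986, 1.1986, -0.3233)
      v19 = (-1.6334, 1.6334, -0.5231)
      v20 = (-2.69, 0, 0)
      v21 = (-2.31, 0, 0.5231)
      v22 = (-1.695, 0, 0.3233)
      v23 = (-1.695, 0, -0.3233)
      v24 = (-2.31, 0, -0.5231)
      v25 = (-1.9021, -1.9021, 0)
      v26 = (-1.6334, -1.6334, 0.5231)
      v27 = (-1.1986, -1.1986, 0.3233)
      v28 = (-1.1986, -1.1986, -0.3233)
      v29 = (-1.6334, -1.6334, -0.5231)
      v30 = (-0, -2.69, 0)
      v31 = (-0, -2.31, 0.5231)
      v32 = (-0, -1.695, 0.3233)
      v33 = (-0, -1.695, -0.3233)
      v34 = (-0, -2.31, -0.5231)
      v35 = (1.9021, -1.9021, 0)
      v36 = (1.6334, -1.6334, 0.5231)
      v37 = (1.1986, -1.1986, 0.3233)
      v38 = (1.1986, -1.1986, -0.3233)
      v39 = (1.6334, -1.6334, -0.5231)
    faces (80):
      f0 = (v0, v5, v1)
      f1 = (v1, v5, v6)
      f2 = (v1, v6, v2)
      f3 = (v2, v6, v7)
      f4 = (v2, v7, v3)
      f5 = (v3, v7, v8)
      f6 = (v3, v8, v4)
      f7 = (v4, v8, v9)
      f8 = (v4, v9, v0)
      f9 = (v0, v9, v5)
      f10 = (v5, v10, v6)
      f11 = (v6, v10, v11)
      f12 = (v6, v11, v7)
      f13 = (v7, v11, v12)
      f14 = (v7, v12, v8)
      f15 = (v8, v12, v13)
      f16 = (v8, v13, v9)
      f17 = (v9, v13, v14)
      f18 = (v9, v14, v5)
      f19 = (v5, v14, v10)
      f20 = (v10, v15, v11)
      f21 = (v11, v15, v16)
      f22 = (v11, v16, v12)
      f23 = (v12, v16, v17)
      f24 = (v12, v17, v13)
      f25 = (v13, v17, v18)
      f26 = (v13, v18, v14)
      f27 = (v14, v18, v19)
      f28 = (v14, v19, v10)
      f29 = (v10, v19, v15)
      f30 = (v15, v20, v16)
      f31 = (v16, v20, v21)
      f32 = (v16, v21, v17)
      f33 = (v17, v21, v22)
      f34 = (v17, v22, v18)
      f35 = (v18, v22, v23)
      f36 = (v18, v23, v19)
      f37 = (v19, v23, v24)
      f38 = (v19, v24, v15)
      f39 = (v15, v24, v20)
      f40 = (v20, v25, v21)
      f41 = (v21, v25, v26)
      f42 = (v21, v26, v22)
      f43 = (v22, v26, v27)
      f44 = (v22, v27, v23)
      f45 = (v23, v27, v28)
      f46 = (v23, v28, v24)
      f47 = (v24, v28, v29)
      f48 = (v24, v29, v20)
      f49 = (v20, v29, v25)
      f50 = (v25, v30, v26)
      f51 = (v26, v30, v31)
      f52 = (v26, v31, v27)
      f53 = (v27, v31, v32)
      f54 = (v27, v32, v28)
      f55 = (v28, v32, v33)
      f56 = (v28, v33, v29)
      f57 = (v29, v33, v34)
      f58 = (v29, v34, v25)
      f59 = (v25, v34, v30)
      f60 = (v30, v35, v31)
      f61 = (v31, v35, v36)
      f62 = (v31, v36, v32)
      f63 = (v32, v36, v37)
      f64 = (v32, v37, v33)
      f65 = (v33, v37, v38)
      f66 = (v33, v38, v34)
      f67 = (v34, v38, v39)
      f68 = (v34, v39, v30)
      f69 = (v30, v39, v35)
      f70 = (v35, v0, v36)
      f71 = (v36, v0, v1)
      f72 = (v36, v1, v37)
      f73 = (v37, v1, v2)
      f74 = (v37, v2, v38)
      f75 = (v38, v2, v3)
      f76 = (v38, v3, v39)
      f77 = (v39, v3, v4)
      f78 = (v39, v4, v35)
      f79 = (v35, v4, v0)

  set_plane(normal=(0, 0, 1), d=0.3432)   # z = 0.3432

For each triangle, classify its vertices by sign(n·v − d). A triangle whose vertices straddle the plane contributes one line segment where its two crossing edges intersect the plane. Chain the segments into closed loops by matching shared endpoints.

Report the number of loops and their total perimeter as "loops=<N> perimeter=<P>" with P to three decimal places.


Straddling triangles (32 of 80):
  (v0,v5,v1) [--+] → (2.16972, 0.654154, 0.3432)–(2.44069, 0, 0.3432)  len=0.7081
  (v1,v5,v6) [+-+] → (2.16972, 0.654154, 0.3432)–(1.72581, 1.72581, 0.3432)  len=1.1600
  (v1,v6,v2) [++-] → (1.68886, 0.162686, 0.3432)–(1.75625, 0, 0.3432)  len=0.1761
  (v2,v6,v7) [-+-] → (1.68886, 0.162686, 0.3432)–(1.24191, 1.24191, 0.3432)  len=1.1681
  (v5,v10,v6) [--+] → (1.07166, 1.99678, 0.3432)–(1.72581, 1.72581, 0.3432)  len=0.7081
  (v6,v10,v11) [+-+] → (1.07166, 1.99678, 0.3432)–(0, 2.44069, 0.3432)  len=1.1600
  (v6,v11,v7) [++-] → (1.07922, 1.30929, 0.3432)–(1.24191, 1.24191, 0.3432)  len=0.1761
  (v7,v11,v12) [-+-] → (1.07922, 1.30929, 0.3432)–(0, 1.75625, 0.3432)  len=1.1681
  (v10,v15,v11) [--+] → (-0.654154, 2.16972, 0.3432)–(0, 2.44069, 0.3432)  len=0.7081
  (v11,v15,v16) [+-+] → (-0.654154, 2.16972, 0.3432)–(-1.72581, 1.72581, 0.3432)  len=1.1600
  (v11,v16,v12) [++-] → (-0.162686, 1.68886, 0.3432)–(0, 1.75625, 0.3432)  len=0.1761
  (v12,v16,v17) [-+-] → (-0.162686, 1.68886, 0.3432)–(-1.24191, 1.24191, 0.3432)  len=1.1681
  (v15,v20,v16) [--+] → (-1.99678, 1.07166, 0.3432)–(-1.72581, 1.72581, 0.3432)  len=0.7081
  (v16,v20,v21) [+-+] → (-1.99678, 1.07166, 0.3432)–(-2.44069, 0, 0.3432)  len=1.1600
  (v16,v21,v17) [++-] → (-1.30929, 1.07922, 0.3432)–(-1.24191, 1.24191, 0.3432)  len=0.1761
  (v17,v21,v22) [-+-] → (-1.30929, 1.07922, 0.3432)–(-1.75625, 0, 0.3432)  len=1.1681
  (v20,v25,v21) [--+] → (-2.16972, -0.654154, 0.3432)–(-2.44069, 0, 0.3432)  len=0.7081
  (v21,v25,v26) [+-+] → (-2.16972, -0.654154, 0.3432)–(-1.72581, -1.72581, 0.3432)  len=1.1600
  (v21,v26,v22) [++-] → (-1.68886, -0.162686, 0.3432)–(-1.75625, 0, 0.3432)  len=0.1761
  (v22,v26,v27) [-+-] → (-1.68886, -0.162686, 0.3432)–(-1.24191, -1.24191, 0.3432)  len=1.1681
  (v25,v30,v26) [--+] → (-1.07166, -1.99678, 0.3432)–(-1.72581, -1.72581, 0.3432)  len=0.7081
  (v26,v30,v31) [+-+] → (-1.07166, -1.99678, 0.3432)–(0, -2.44069, 0.3432)  len=1.1600
  (v26,v31,v27) [++-] → (-1.07922, -1.30929, 0.3432)–(-1.24191, -1.24191, 0.3432)  len=0.1761
  (v27,v31,v32) [-+-] → (-1.07922, -1.30929, 0.3432)–(0, -1.75625, 0.3432)  len=1.1681
  (v30,v35,v31) [--+] → (0.654154, -2.16972, 0.3432)–(0, -2.44069, 0.3432)  len=0.7081
  (v31,v35,v36) [+-+] → (0.654154, -2.16972, 0.3432)–(1.72581, -1.72581, 0.3432)  len=1.1600
  (v31,v36,v32) [++-] → (0.162686, -1.68886, 0.3432)–(0, -1.75625, 0.3432)  len=0.1761
  (v32,v36,v37) [-+-] → (0.162686, -1.68886, 0.3432)–(1.24191, -1.24191, 0.3432)  len=1.1681
  (v35,v0,v36) [--+] → (1.99678, -1.07166, 0.3432)–(1.72581, -1.72581, 0.3432)  len=0.7081
  (v36,v0,v1) [+-+] → (1.99678, -1.07166, 0.3432)–(2.44069, 0, 0.3432)  len=1.1600
  (v36,v1,v37) [++-] → (1.30929, -1.07922, 0.3432)–(1.24191, -1.24191, 0.3432)  len=0.1761
  (v37,v1,v2) [-+-] → (1.30929, -1.07922, 0.3432)–(1.75625, 0, 0.3432)  len=1.1681

Chained into 2 loop(s):
  loop 1: 16 segments, perimeter = 14.9441
  loop 2: 16 segments, perimeter = 10.7536
Total perimeter = 25.698

loops=2 perimeter=25.698


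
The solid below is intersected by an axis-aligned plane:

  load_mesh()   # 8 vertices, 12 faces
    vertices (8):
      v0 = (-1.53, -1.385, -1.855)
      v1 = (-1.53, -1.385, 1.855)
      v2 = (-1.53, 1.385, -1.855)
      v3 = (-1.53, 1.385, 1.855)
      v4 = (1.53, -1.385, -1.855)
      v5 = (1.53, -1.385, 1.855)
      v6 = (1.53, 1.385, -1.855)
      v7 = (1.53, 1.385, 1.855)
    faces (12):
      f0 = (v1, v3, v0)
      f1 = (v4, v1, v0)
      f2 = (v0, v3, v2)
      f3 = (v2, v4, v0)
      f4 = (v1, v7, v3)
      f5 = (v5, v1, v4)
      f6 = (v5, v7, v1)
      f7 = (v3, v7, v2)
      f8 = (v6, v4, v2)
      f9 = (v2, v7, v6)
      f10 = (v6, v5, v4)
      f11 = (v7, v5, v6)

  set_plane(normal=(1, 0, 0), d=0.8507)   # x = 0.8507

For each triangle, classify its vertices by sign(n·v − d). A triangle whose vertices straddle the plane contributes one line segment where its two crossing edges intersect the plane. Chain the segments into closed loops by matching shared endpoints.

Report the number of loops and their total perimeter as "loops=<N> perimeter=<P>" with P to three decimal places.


Straddling triangles (8 of 12):
  (v4,v1,v0) [+--] → (0.8507, -1.385, -1.0314)–(0.8507, -1.385, -1.855)  len=0.8236
  (v2,v4,v0) [-+-] → (0.8507, -0.770078, -1.855)–(0.8507, -1.385, -1.855)  len=0.6149
  (v1,v7,v3) [-+-] → (0.8507, 0.770078, 1.855)–(0.8507, 1.385, 1.855)  len=0.6149
  (v5,v1,v4) [+-+] → (0.8507, -1.385, 1.855)–(0.8507, -1.385, -1.0314)  len=2.8864
  (v5,v7,v1) [++-] → (0.8507, 0.770078, 1.855)–(0.8507, -1.385, 1.855)  len=2.1551
  (v3,v7,v2) [-+-] → (0.8507, 1.385, 1.855)–(0.8507, 1.385, 1.0314)  len=0.8236
  (v6,v4,v2) [++-] → (0.8507, -0.770078, -1.855)–(0.8507, 1.385, -1.855)  len=2.1551
  (v2,v7,v6) [-++] → (0.8507, 1.385, 1.0314)–(0.8507, 1.385, -1.855)  len=2.8864

Chained into 1 loop(s):
  loop 1: 8 segments, perimeter = 12.9600
Total perimeter = 12.960

loops=1 perimeter=12.960


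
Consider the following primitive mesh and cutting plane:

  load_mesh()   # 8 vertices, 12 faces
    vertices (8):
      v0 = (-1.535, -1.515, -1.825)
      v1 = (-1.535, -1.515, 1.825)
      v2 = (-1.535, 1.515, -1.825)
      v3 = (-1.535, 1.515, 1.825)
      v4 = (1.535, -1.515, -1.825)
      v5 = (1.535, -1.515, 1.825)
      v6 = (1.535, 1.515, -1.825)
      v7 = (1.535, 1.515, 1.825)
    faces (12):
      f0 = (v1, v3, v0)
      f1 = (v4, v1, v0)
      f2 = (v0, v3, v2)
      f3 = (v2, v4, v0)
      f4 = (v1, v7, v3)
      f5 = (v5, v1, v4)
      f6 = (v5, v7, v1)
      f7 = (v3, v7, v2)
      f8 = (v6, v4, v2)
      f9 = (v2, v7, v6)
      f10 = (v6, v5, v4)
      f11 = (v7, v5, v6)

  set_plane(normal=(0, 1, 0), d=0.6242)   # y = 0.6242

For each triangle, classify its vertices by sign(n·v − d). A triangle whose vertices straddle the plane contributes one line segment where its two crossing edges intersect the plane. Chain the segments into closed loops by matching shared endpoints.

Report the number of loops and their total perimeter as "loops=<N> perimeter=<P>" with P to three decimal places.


loops=1 perimeter=13.440

Straddling triangles (8 of 12):
  (v1,v3,v0) [-+-] → (-1.535, 0.6242, 1.825)–(-1.535, 0.6242, 0.751924)  len=1.0731
  (v0,v3,v2) [-++] → (-1.535, 0.6242, 0.751924)–(-1.535, 0.6242, -1.825)  len=2.5769
  (v2,v4,v0) [+--] → (-0.63244, 0.6242, -1.825)–(-1.535, 0.6242, -1.825)  len=0.9026
  (v1,v7,v3) [-++] → (0.63244, 0.6242, 1.825)–(-1.535, 0.6242, 1.825)  len=2.1674
  (v5,v7,v1) [-+-] → (1.535, 0.6242, 1.825)–(0.63244, 0.6242, 1.825)  len=0.9026
  (v6,v4,v2) [+-+] → (1.535, 0.6242, -1.825)–(-0.63244, 0.6242, -1.825)  len=2.1674
  (v6,v5,v4) [+--] → (1.535, 0.6242, -0.751924)–(1.535, 0.6242, -1.825)  len=1.0731
  (v7,v5,v6) [+-+] → (1.535, 0.6242, 1.825)–(1.535, 0.6242, -0.751924)  len=2.5769

Chained into 1 loop(s):
  loop 1: 8 segments, perimeter = 13.4400
Total perimeter = 13.440


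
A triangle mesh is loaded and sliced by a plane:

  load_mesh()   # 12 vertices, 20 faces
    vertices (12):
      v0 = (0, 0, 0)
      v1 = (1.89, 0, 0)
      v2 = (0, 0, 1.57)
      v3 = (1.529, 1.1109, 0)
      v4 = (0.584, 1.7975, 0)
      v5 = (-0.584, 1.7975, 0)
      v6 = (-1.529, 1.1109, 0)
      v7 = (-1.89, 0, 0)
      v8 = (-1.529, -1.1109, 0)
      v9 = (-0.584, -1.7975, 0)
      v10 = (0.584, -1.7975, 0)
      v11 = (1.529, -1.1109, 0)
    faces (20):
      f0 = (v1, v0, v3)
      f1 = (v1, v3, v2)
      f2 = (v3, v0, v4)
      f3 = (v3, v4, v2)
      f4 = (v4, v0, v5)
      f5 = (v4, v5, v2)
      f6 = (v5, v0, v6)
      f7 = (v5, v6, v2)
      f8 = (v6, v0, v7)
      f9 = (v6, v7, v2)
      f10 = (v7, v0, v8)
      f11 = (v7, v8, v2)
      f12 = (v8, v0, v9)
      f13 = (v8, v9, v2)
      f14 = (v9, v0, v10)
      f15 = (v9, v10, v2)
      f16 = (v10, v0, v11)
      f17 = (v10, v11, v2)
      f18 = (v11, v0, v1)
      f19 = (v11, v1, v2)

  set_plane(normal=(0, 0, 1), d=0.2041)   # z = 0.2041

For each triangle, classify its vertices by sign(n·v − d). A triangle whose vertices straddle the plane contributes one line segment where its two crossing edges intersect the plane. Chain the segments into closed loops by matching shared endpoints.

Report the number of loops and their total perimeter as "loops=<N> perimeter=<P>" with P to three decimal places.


Straddling triangles (10 of 20):
  (v1,v3,v2) [--+] → (1.33023, 0.966483, 0.2041)–(1.6443, 0, 0.2041)  len=1.0162
  (v3,v4,v2) [--+] → (0.50808, 1.56383, 0.2041)–(1.33023, 0.966483, 0.2041)  len=1.0162
  (v4,v5,v2) [--+] → (-0.50808, 1.56383, 0.2041)–(0.50808, 1.56383, 0.2041)  len=1.0162
  (v5,v6,v2) [--+] → (-1.33023, 0.966483, 0.2041)–(-0.50808, 1.56383, 0.2041)  len=1.0162
  (v6,v7,v2) [--+] → (-1.6443, 0, 0.2041)–(-1.33023, 0.966483, 0.2041)  len=1.0162
  (v7,v8,v2) [--+] → (-1.33023, -0.966483, 0.2041)–(-1.6443, 0, 0.2041)  len=1.0162
  (v8,v9,v2) [--+] → (-0.50808, -1.56383, 0.2041)–(-1.33023, -0.966483, 0.2041)  len=1.0162
  (v9,v10,v2) [--+] → (0.50808, -1.56383, 0.2041)–(-0.50808, -1.56383, 0.2041)  len=1.0162
  (v10,v11,v2) [--+] → (1.33023, -0.966483, 0.2041)–(0.50808, -1.56383, 0.2041)  len=1.0162
  (v11,v1,v2) [--+] → (1.6443, 0, 0.2041)–(1.33023, -0.966483, 0.2041)  len=1.0162

Chained into 1 loop(s):
  loop 1: 10 segments, perimeter = 10.1622
Total perimeter = 10.162

loops=1 perimeter=10.162


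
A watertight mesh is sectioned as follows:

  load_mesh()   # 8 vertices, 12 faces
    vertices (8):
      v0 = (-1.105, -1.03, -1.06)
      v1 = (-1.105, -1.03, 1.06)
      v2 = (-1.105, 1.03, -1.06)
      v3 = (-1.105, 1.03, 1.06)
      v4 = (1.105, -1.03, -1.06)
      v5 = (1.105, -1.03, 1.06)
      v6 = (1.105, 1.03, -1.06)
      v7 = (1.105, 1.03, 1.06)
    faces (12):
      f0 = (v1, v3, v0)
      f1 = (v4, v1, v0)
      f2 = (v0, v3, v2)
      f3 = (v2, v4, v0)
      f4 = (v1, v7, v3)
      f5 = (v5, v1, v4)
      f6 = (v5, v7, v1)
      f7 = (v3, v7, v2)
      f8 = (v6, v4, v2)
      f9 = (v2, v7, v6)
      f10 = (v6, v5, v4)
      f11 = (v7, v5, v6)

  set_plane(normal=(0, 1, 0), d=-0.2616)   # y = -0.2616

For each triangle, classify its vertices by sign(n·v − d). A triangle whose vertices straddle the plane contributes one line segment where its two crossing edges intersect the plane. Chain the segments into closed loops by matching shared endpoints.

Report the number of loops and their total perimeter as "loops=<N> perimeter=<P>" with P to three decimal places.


Straddling triangles (8 of 12):
  (v1,v3,v0) [-+-] → (-1.105, -0.2616, 1.06)–(-1.105, -0.2616, -0.269219)  len=1.3292
  (v0,v3,v2) [-++] → (-1.105, -0.2616, -0.269219)–(-1.105, -0.2616, -1.06)  len=0.7908
  (v2,v4,v0) [+--] → (0.280649, -0.2616, -1.06)–(-1.105, -0.2616, -1.06)  len=1.3856
  (v1,v7,v3) [-++] → (-0.280649, -0.2616, 1.06)–(-1.105, -0.2616, 1.06)  len=0.8244
  (v5,v7,v1) [-+-] → (1.105, -0.2616, 1.06)–(-0.280649, -0.2616, 1.06)  len=1.3856
  (v6,v4,v2) [+-+] → (1.105, -0.2616, -1.06)–(0.280649, -0.2616, -1.06)  len=0.8244
  (v6,v5,v4) [+--] → (1.105, -0.2616, 0.269219)–(1.105, -0.2616, -1.06)  len=1.3292
  (v7,v5,v6) [+-+] → (1.105, -0.2616, 1.06)–(1.105, -0.2616, 0.269219)  len=0.7908

Chained into 1 loop(s):
  loop 1: 8 segments, perimeter = 8.6600
Total perimeter = 8.660

loops=1 perimeter=8.660


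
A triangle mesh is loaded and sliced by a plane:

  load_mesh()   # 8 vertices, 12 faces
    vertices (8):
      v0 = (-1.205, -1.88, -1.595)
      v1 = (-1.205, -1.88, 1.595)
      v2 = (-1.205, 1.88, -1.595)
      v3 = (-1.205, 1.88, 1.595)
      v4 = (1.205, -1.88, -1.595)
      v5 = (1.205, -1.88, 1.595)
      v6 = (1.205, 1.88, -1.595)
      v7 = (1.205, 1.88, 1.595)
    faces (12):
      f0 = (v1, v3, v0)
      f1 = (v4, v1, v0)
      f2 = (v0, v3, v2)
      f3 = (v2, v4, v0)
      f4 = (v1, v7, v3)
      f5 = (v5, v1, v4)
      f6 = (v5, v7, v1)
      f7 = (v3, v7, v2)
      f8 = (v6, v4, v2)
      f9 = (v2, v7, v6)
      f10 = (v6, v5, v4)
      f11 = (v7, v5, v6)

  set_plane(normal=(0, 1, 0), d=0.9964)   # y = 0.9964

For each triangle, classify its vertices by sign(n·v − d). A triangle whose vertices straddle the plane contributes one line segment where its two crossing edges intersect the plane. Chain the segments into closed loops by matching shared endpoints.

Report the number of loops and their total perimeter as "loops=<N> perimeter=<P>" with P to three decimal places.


loops=1 perimeter=11.200

Straddling triangles (8 of 12):
  (v1,v3,v0) [-+-] → (-1.205, 0.9964, 1.595)–(-1.205, 0.9964, 0.84535)  len=0.7496
  (v0,v3,v2) [-++] → (-1.205, 0.9964, 0.84535)–(-1.205, 0.9964, -1.595)  len=2.4404
  (v2,v4,v0) [+--] → (-0.63865, 0.9964, -1.595)–(-1.205, 0.9964, -1.595)  len=0.5664
  (v1,v7,v3) [-++] → (0.63865, 0.9964, 1.595)–(-1.205, 0.9964, 1.595)  len=1.8437
  (v5,v7,v1) [-+-] → (1.205, 0.9964, 1.595)–(0.63865, 0.9964, 1.595)  len=0.5664
  (v6,v4,v2) [+-+] → (1.205, 0.9964, -1.595)–(-0.63865, 0.9964, -1.595)  len=1.8437
  (v6,v5,v4) [+--] → (1.205, 0.9964, -0.84535)–(1.205, 0.9964, -1.595)  len=0.7496
  (v7,v5,v6) [+-+] → (1.205, 0.9964, 1.595)–(1.205, 0.9964, -0.84535)  len=2.4404

Chained into 1 loop(s):
  loop 1: 8 segments, perimeter = 11.2000
Total perimeter = 11.200


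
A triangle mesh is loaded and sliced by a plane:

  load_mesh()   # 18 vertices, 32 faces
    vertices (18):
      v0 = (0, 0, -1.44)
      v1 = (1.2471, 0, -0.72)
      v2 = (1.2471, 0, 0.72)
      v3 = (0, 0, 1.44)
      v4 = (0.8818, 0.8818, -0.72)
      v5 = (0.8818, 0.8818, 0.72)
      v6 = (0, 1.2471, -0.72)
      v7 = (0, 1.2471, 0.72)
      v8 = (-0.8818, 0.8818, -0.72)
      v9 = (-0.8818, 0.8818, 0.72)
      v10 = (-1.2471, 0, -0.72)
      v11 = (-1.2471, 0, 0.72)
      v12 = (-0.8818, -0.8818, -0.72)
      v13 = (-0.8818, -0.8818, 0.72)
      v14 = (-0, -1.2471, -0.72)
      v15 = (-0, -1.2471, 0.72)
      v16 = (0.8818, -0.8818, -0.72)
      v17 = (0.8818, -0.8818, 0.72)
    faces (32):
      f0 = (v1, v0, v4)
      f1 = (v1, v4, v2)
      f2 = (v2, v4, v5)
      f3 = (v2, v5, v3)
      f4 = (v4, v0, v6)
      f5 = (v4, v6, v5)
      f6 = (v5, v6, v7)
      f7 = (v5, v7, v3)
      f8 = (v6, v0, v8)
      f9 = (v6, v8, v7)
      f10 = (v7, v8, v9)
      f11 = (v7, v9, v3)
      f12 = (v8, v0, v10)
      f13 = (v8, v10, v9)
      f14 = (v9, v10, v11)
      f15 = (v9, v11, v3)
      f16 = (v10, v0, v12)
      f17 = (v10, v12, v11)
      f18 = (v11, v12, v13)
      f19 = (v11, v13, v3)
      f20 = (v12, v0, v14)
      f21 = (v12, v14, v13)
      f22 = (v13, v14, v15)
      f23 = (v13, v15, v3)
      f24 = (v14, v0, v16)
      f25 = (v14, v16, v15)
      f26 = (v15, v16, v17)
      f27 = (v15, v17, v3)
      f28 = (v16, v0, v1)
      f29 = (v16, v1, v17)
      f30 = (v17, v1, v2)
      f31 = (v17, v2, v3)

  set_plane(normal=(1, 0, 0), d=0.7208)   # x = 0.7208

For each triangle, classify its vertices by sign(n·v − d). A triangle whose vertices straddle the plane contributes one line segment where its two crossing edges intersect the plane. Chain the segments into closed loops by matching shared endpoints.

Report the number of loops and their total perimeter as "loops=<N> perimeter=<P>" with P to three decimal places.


Straddling triangles (12 of 32):
  (v1,v0,v4) [+-+] → (0.7208, 0, -1.02385)–(0.7208, 0.7208, -0.851458)  len=0.7411
  (v2,v5,v3) [++-] → (0.7208, 0.7208, 0.851458)–(0.7208, 0, 1.02385)  len=0.7411
  (v4,v0,v6) [+--] → (0.7208, 0.7208, -0.851458)–(0.7208, 0.948497, -0.72)  len=0.2629
  (v4,v6,v5) [+-+] → (0.7208, 0.948497, -0.72)–(0.7208, 0.948497, 0.457083)  len=1.1771
  (v5,v6,v7) [+--] → (0.7208, 0.948497, 0.457083)–(0.7208, 0.948497, 0.72)  len=0.2629
  (v5,v7,v3) [+--] → (0.7208, 0.948497, 0.72)–(0.7208, 0.7208, 0.851458)  len=0.2629
  (v14,v0,v16) [--+] → (0.7208, -0.7208, -0.851458)–(0.7208, -0.948497, -0.72)  len=0.2629
  (v14,v16,v15) [-+-] → (0.7208, -0.948497, -0.72)–(0.7208, -0.948497, -0.457083)  len=0.2629
  (v15,v16,v17) [-++] → (0.7208, -0.948497, -0.457083)–(0.7208, -0.948497, 0.72)  len=1.1771
  (v15,v17,v3) [-+-] → (0.7208, -0.948497, 0.72)–(0.7208, -0.7208, 0.851458)  len=0.2629
  (v16,v0,v1) [+-+] → (0.7208, -0.7208, -0.851458)–(0.7208, 0, -1.02385)  len=0.7411
  (v17,v2,v3) [++-] → (0.7208, 0, 1.02385)–(0.7208, -0.7208, 0.851458)  len=0.7411

Chained into 1 loop(s):
  loop 1: 12 segments, perimeter = 6.8962
Total perimeter = 6.896

loops=1 perimeter=6.896


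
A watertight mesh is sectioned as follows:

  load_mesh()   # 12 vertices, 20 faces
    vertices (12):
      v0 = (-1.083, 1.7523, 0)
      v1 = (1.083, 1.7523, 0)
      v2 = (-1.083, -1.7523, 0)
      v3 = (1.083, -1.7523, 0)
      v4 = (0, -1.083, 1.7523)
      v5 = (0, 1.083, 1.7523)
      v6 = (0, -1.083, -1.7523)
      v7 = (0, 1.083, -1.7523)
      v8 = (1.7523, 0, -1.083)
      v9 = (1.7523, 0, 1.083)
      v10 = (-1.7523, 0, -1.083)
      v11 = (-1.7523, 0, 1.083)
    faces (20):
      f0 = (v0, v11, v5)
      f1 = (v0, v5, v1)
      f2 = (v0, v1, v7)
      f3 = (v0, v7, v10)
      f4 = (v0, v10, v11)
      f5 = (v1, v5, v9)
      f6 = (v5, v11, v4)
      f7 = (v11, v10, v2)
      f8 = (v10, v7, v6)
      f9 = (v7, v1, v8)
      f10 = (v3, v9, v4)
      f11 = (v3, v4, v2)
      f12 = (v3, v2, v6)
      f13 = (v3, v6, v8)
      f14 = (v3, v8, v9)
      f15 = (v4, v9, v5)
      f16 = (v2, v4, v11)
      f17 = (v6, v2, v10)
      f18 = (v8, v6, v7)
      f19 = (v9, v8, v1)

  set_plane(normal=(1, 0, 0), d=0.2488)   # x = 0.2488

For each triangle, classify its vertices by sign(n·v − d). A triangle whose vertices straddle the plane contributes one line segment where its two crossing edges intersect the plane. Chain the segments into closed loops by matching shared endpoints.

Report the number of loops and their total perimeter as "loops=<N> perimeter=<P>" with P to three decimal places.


loops=1 perimeter=11.236

Straddling triangles (10 of 20):
  (v0,v5,v1) [--+] → (0.2488, 1.23676, 1.34974)–(0.2488, 1.7523, 0)  len=1.4448
  (v0,v1,v7) [-+-] → (0.2488, 1.7523, 0)–(0.2488, 1.23676, -1.34974)  len=1.4448
  (v1,v5,v9) [+-+] → (0.2488, 1.23676, 1.34974)–(0.2488, 0.92923, 1.65727)  len=0.4349
  (v7,v1,v8) [-++] → (0.2488, 1.23676, -1.34974)–(0.2488, 0.92923, -1.65727)  len=0.4349
  (v3,v9,v4) [++-] → (0.2488, -0.92923, 1.65727)–(0.2488, -1.23676, 1.34974)  len=0.4349
  (v3,v4,v2) [+--] → (0.2488, -1.23676, 1.34974)–(0.2488, -1.7523, 0)  len=1.4448
  (v3,v2,v6) [+--] → (0.2488, -1.7523, 0)–(0.2488, -1.23676, -1.34974)  len=1.4448
  (v3,v6,v8) [+-+] → (0.2488, -1.23676, -1.34974)–(0.2488, -0.92923, -1.65727)  len=0.4349
  (v4,v9,v5) [-+-] → (0.2488, -0.92923, 1.65727)–(0.2488, 0.92923, 1.65727)  len=1.8585
  (v8,v6,v7) [+--] → (0.2488, -0.92923, -1.65727)–(0.2488, 0.92923, -1.65727)  len=1.8585

Chained into 1 loop(s):
  loop 1: 10 segments, perimeter = 11.2360
Total perimeter = 11.236
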